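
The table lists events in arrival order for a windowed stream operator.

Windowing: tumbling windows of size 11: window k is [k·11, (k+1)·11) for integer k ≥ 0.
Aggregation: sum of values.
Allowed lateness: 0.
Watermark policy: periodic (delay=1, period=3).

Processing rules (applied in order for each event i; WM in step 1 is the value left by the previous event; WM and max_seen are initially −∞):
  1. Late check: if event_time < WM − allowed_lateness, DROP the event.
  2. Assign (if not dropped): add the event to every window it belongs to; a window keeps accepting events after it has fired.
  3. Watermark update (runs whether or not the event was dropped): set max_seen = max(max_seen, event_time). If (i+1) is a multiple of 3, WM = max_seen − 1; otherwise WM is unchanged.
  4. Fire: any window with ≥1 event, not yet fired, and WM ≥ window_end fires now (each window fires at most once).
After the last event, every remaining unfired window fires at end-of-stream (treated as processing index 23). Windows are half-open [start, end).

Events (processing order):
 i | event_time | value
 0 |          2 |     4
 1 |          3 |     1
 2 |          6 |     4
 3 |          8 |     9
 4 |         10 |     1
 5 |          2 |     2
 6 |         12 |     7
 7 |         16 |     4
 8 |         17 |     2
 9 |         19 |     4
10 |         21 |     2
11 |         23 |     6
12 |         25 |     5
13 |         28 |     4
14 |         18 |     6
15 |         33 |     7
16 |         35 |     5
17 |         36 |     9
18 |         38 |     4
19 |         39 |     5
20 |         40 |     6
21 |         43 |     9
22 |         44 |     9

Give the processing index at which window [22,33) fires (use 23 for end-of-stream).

17

i=0 t=2 v=4: → [0,11); WM=−∞
i=1 t=3 v=1: → [0,11); WM=−∞
i=2 t=6 v=4: → [0,11); WM=5
i=3 t=8 v=9: → [0,11); WM=5
i=4 t=10 v=1: → [0,11); WM=5
i=5 t=2 v=2: DROP (t<5-0); WM=9
i=6 t=12 v=7: → [11,22); WM=9
i=7 t=16 v=4: → [11,22); WM=9
i=8 t=17 v=2: → [11,22); WM=16; [0,11) fires=19
i=9 t=19 v=4: → [11,22); WM=16
i=10 t=21 v=2: → [11,22); WM=16
i=11 t=23 v=6: → [22,33); WM=22; [11,22) fires=19
i=12 t=25 v=5: → [22,33); WM=22
i=13 t=28 v=4: → [22,33); WM=22
i=14 t=18 v=6: DROP (t<22-0); WM=27
i=15 t=33 v=7: → [33,44); WM=27
i=16 t=35 v=5: → [33,44); WM=27
i=17 t=36 v=9: → [33,44); WM=35; [22,33) fires=15
i=18 t=38 v=4: → [33,44); WM=35
i=19 t=39 v=5: → [33,44); WM=35
i=20 t=40 v=6: → [33,44); WM=39
i=21 t=43 v=9: → [33,44); WM=39
i=22 t=44 v=9: → [44,55); WM=39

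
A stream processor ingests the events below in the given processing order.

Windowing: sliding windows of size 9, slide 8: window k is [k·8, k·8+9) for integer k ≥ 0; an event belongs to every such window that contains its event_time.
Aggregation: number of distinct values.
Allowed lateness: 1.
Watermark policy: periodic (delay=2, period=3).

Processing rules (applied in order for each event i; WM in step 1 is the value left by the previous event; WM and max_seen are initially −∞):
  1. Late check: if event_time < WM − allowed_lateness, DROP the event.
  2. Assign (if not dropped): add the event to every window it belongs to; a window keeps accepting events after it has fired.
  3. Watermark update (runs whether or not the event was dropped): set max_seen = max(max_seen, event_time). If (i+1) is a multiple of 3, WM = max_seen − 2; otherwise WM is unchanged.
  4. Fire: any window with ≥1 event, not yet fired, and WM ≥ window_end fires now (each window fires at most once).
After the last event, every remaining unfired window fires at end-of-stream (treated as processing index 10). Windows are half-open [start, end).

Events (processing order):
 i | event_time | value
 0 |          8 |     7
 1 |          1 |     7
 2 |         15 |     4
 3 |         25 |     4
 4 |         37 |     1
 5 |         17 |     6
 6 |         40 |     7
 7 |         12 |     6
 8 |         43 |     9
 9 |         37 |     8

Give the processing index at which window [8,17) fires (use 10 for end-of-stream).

5

i=0 t=8 v=7: → [8,17),[0,9); WM=−∞
i=1 t=1 v=7: → [0,9); WM=−∞
i=2 t=15 v=4: → [8,17); WM=13; [0,9) fires=1
i=3 t=25 v=4: → [24,33); WM=13
i=4 t=37 v=1: → [32,41); WM=13
i=5 t=17 v=6: → [16,25); WM=35; [8,17) fires=2 [16,25) fires=1 [24,33) fires=1
i=6 t=40 v=7: → [40,49),[32,41); WM=35
i=7 t=12 v=6: DROP (t<35-1); WM=35
i=8 t=43 v=9: → [40,49); WM=41; [32,41) fires=2
i=9 t=37 v=8: DROP (t<41-1); WM=41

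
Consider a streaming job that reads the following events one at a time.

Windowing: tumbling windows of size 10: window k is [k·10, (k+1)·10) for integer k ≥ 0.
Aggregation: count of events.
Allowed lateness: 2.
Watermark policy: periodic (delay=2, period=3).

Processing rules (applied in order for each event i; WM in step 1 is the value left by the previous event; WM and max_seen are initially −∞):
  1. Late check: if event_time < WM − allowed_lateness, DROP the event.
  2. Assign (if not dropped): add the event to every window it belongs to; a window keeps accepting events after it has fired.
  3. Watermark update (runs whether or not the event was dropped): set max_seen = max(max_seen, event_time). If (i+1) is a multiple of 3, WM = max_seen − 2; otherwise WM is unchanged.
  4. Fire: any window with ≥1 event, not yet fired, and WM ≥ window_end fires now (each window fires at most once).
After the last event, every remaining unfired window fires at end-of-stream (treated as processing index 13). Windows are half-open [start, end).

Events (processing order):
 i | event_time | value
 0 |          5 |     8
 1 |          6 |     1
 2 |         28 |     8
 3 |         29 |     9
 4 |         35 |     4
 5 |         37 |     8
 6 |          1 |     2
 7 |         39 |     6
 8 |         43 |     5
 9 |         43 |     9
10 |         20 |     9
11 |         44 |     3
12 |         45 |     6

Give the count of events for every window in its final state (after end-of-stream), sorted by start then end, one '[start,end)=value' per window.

i=0 t=5 v=8: → [0,10); WM=−∞
i=1 t=6 v=1: → [0,10); WM=−∞
i=2 t=28 v=8: → [20,30); WM=26; [0,10) fires=2
i=3 t=29 v=9: → [20,30); WM=26
i=4 t=35 v=4: → [30,40); WM=26
i=5 t=37 v=8: → [30,40); WM=35; [20,30) fires=2
i=6 t=1 v=2: DROP (t<35-2); WM=35
i=7 t=39 v=6: → [30,40); WM=35
i=8 t=43 v=5: → [40,50); WM=41; [30,40) fires=3
i=9 t=43 v=9: → [40,50); WM=41
i=10 t=20 v=9: DROP (t<41-2); WM=41
i=11 t=44 v=3: → [40,50); WM=42
i=12 t=45 v=6: → [40,50); WM=42

[0,10)=2 [20,30)=2 [30,40)=3 [40,50)=4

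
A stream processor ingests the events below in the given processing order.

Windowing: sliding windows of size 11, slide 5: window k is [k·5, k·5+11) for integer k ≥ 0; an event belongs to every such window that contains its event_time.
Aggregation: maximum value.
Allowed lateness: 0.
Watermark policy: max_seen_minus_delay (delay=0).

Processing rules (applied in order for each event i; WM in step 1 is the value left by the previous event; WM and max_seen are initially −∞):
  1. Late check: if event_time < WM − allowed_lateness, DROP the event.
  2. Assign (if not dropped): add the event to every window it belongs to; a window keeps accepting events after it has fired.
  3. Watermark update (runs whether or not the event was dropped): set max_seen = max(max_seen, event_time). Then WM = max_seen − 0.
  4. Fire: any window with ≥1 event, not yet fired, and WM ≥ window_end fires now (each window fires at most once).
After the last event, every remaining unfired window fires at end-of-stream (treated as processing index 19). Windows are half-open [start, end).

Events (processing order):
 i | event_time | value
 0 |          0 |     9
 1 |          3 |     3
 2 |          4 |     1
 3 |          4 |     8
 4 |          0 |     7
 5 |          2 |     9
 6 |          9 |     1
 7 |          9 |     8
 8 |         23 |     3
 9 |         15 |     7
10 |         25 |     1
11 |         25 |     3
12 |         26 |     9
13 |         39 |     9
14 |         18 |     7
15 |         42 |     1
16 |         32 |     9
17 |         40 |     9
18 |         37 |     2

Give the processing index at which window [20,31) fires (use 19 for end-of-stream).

13

i=0 t=0 v=9: → [0,11); WM=0
i=1 t=3 v=3: → [0,11); WM=3
i=2 t=4 v=1: → [0,11); WM=4
i=3 t=4 v=8: → [0,11); WM=4
i=4 t=0 v=7: DROP (t<4-0); WM=4
i=5 t=2 v=9: DROP (t<4-0); WM=4
i=6 t=9 v=1: → [5,16),[0,11); WM=9
i=7 t=9 v=8: → [5,16),[0,11); WM=9
i=8 t=23 v=3: → [20,31),[15,26); WM=23; [0,11) fires=9 [5,16) fires=8
i=9 t=15 v=7: DROP (t<23-0); WM=23
i=10 t=25 v=1: → [25,36),[20,31),[15,26); WM=25
i=11 t=25 v=3: → [25,36),[20,31),[15,26); WM=25
i=12 t=26 v=9: → [25,36),[20,31); WM=26; [15,26) fires=3
i=13 t=39 v=9: → [35,46),[30,41); WM=39; [20,31) fires=9 [25,36) fires=9
i=14 t=18 v=7: DROP (t<39-0); WM=39
i=15 t=42 v=1: → [40,51),[35,46); WM=42; [30,41) fires=9
i=16 t=32 v=9: DROP (t<42-0); WM=42
i=17 t=40 v=9: DROP (t<42-0); WM=42
i=18 t=37 v=2: DROP (t<42-0); WM=42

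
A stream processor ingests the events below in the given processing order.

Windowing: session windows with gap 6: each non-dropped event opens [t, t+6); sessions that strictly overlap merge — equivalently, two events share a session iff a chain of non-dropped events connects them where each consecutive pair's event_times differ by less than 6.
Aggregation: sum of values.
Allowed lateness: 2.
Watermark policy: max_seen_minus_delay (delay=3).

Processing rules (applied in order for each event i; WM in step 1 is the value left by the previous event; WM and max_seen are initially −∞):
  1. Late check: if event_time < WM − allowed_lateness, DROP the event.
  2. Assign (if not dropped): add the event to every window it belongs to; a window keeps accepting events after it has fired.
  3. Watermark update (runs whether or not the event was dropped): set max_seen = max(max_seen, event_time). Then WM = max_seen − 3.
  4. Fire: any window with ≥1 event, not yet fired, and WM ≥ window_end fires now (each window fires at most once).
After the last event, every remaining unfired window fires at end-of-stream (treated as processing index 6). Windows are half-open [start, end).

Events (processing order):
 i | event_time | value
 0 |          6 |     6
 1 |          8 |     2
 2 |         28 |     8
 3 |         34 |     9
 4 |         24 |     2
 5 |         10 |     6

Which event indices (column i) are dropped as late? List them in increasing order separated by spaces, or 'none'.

4 5

i=0 t=6 v=6: → [6,12); WM=3
i=1 t=8 v=2: → [6,14); WM=5
i=2 t=28 v=8: → [28,34); WM=25
i=3 t=34 v=9: → [34,40); WM=31
i=4 t=24 v=2: DROP (t<31-2); WM=31
i=5 t=10 v=6: DROP (t<31-2); WM=31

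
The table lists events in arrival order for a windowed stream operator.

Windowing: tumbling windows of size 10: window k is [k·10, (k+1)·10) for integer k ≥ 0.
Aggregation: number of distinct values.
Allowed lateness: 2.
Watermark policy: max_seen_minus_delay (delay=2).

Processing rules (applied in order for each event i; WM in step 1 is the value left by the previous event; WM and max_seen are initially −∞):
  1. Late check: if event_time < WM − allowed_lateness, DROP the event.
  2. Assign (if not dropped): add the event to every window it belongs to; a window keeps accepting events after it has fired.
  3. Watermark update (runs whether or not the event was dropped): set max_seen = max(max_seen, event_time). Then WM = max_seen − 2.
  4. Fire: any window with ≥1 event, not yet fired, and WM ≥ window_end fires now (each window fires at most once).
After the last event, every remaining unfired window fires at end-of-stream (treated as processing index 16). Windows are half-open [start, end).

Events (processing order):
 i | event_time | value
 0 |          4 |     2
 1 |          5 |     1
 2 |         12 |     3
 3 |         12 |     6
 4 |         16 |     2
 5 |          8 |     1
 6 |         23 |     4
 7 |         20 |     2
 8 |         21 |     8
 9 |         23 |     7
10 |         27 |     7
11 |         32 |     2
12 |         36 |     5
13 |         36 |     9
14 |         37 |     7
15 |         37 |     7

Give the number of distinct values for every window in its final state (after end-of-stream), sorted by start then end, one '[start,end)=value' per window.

[0,10)=2 [10,20)=3 [20,30)=4 [30,40)=4

i=0 t=4 v=2: → [0,10); WM=2
i=1 t=5 v=1: → [0,10); WM=3
i=2 t=12 v=3: → [10,20); WM=10; [0,10) fires=2
i=3 t=12 v=6: → [10,20); WM=10
i=4 t=16 v=2: → [10,20); WM=14
i=5 t=8 v=1: DROP (t<14-2); WM=14
i=6 t=23 v=4: → [20,30); WM=21; [10,20) fires=3
i=7 t=20 v=2: → [20,30); WM=21
i=8 t=21 v=8: → [20,30); WM=21
i=9 t=23 v=7: → [20,30); WM=21
i=10 t=27 v=7: → [20,30); WM=25
i=11 t=32 v=2: → [30,40); WM=30; [20,30) fires=4
i=12 t=36 v=5: → [30,40); WM=34
i=13 t=36 v=9: → [30,40); WM=34
i=14 t=37 v=7: → [30,40); WM=35
i=15 t=37 v=7: → [30,40); WM=35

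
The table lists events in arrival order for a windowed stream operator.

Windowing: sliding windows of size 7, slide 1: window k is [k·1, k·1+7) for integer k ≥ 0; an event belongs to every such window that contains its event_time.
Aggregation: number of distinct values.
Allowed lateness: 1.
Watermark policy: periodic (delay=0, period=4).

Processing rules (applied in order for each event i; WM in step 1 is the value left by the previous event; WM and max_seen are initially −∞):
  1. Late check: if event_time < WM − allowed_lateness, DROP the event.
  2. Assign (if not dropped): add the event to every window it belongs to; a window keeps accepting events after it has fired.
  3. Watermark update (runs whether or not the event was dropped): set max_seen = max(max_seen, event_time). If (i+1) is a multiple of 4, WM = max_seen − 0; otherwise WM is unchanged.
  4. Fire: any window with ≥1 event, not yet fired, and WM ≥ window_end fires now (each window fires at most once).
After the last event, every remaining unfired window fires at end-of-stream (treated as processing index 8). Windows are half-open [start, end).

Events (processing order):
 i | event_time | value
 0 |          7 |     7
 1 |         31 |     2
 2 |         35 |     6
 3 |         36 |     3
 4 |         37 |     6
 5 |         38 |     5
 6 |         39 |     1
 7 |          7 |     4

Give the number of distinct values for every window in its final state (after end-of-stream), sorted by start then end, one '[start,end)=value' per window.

[1,8)=1 [2,9)=1 [3,10)=1 [4,11)=1 [5,12)=1 [6,13)=1 [7,14)=1 [25,32)=1 [26,33)=1 [27,34)=1 [28,35)=1 [29,36)=2 [30,37)=3 [31,38)=3 [32,39)=3 [33,40)=4 [34,41)=4 [35,42)=4 [36,43)=4 [37,44)=3 [38,45)=2 [39,46)=1

i=0 t=7 v=7: → [7,14),[6,13),[5,12),[4,11),[3,10),[2,9),[1,8); WM=−∞
i=1 t=31 v=2: → [31,38),[30,37),[29,36),[28,35),[27,34),[26,33),[25,32); WM=−∞
i=2 t=35 v=6: → [35,42),[34,41),[33,40),[32,39),[31,38),[30,37),[29,36); WM=−∞
i=3 t=36 v=3: → [36,43),[35,42),[34,41),[33,40),[32,39),[31,38),[30,37); WM=36; [1,8) fires=1 [2,9) fires=1 [3,10) fires=1 [4,11) fires=1 [5,12) fires=1 [6,13) fires=1 [7,14) fires=1 [25,32) fires=1 [26,33) fires=1 [27,34) fires=1 [28,35) fires=1 [29,36) fires=2
i=4 t=37 v=6: → [37,44),[36,43),[35,42),[34,41),[33,40),[32,39),[31,38); WM=36
i=5 t=38 v=5: → [38,45),[37,44),[36,43),[35,42),[34,41),[33,40),[32,39); WM=36
i=6 t=39 v=1: → [39,46),[38,45),[37,44),[36,43),[35,42),[34,41),[33,40); WM=36
i=7 t=7 v=4: DROP (t<36-1); WM=39; [30,37) fires=3 [31,38) fires=3 [32,39) fires=3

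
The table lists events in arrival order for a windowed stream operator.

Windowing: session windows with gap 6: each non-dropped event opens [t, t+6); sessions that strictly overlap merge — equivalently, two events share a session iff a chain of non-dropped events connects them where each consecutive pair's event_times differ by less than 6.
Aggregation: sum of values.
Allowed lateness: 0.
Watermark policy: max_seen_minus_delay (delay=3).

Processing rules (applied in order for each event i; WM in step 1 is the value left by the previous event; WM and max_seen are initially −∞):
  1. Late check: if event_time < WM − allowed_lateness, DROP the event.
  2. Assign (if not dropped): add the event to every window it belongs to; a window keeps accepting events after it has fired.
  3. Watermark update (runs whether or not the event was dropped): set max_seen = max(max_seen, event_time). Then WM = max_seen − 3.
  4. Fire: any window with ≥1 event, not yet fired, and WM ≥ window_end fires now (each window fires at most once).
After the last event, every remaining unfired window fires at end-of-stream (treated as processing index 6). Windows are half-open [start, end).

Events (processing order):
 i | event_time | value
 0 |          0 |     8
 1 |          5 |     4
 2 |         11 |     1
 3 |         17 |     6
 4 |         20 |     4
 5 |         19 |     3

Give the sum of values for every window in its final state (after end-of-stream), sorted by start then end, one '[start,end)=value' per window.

i=0 t=0 v=8: → [0,6); WM=-3
i=1 t=5 v=4: → [0,11); WM=2
i=2 t=11 v=1: → [11,17); WM=8
i=3 t=17 v=6: → [17,23); WM=14
i=4 t=20 v=4: → [17,26); WM=17
i=5 t=19 v=3: → [17,26); WM=17

[0,11)=12 [11,17)=1 [17,26)=13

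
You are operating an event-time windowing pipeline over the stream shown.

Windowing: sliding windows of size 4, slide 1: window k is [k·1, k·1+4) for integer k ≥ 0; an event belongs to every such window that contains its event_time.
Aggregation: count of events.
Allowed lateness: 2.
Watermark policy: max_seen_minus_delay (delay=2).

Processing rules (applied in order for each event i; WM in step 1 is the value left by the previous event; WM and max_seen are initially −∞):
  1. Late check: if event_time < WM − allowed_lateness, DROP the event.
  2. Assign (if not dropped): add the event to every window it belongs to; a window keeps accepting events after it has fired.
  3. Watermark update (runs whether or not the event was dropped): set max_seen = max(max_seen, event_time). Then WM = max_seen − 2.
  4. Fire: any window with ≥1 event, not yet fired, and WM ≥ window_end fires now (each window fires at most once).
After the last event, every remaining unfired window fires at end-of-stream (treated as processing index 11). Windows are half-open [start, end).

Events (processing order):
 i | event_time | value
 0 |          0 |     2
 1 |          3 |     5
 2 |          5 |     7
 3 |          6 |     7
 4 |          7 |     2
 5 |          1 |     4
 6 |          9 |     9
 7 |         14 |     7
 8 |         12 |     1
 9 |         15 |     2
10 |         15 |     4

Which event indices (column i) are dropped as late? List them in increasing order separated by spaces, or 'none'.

i=0 t=0 v=2: → [0,4); WM=-2
i=1 t=3 v=5: → [3,7),[2,6),[1,5),[0,4); WM=1
i=2 t=5 v=7: → [5,9),[4,8),[3,7),[2,6); WM=3
i=3 t=6 v=7: → [6,10),[5,9),[4,8),[3,7); WM=4; [0,4) fires=2
i=4 t=7 v=2: → [7,11),[6,10),[5,9),[4,8); WM=5; [1,5) fires=1
i=5 t=1 v=4: DROP (t<5-2); WM=5
i=6 t=9 v=9: → [9,13),[8,12),[7,11),[6,10); WM=7; [2,6) fires=2 [3,7) fires=3
i=7 t=14 v=7: → [14,18),[13,17),[12,16),[11,15); WM=12; [4,8) fires=3 [5,9) fires=3 [6,10) fires=3 [7,11) fires=2 [8,12) fires=1
i=8 t=12 v=1: → [12,16),[11,15),[10,14),[9,13); WM=12
i=9 t=15 v=2: → [15,19),[14,18),[13,17),[12,16); WM=13; [9,13) fires=2
i=10 t=15 v=4: → [15,19),[14,18),[13,17),[12,16); WM=13

5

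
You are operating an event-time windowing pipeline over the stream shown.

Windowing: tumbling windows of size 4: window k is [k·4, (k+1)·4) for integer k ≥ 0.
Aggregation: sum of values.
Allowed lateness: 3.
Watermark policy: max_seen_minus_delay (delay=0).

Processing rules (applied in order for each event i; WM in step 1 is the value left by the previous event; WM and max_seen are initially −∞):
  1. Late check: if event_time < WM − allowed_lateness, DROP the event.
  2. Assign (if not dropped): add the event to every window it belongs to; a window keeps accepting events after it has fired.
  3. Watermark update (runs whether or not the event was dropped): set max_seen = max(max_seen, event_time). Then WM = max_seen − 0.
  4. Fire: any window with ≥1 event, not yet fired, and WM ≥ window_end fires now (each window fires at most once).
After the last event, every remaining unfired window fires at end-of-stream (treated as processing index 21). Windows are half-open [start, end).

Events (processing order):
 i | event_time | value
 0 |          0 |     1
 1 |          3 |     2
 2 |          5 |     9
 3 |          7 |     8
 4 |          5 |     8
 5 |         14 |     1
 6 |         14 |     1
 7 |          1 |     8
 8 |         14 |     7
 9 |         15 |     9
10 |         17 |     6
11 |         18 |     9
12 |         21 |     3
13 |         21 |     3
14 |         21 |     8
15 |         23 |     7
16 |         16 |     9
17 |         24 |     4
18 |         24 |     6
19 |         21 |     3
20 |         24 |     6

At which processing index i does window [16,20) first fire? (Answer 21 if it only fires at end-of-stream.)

12

i=0 t=0 v=1: → [0,4); WM=0
i=1 t=3 v=2: → [0,4); WM=3
i=2 t=5 v=9: → [4,8); WM=5; [0,4) fires=3
i=3 t=7 v=8: → [4,8); WM=7
i=4 t=5 v=8: → [4,8); WM=7
i=5 t=14 v=1: → [12,16); WM=14; [4,8) fires=25
i=6 t=14 v=1: → [12,16); WM=14
i=7 t=1 v=8: DROP (t<14-3); WM=14
i=8 t=14 v=7: → [12,16); WM=14
i=9 t=15 v=9: → [12,16); WM=15
i=10 t=17 v=6: → [16,20); WM=17; [12,16) fires=18
i=11 t=18 v=9: → [16,20); WM=18
i=12 t=21 v=3: → [20,24); WM=21; [16,20) fires=15
i=13 t=21 v=3: → [20,24); WM=21
i=14 t=21 v=8: → [20,24); WM=21
i=15 t=23 v=7: → [20,24); WM=23
i=16 t=16 v=9: DROP (t<23-3); WM=23
i=17 t=24 v=4: → [24,28); WM=24; [20,24) fires=21
i=18 t=24 v=6: → [24,28); WM=24
i=19 t=21 v=3: → [20,24); WM=24
i=20 t=24 v=6: → [24,28); WM=24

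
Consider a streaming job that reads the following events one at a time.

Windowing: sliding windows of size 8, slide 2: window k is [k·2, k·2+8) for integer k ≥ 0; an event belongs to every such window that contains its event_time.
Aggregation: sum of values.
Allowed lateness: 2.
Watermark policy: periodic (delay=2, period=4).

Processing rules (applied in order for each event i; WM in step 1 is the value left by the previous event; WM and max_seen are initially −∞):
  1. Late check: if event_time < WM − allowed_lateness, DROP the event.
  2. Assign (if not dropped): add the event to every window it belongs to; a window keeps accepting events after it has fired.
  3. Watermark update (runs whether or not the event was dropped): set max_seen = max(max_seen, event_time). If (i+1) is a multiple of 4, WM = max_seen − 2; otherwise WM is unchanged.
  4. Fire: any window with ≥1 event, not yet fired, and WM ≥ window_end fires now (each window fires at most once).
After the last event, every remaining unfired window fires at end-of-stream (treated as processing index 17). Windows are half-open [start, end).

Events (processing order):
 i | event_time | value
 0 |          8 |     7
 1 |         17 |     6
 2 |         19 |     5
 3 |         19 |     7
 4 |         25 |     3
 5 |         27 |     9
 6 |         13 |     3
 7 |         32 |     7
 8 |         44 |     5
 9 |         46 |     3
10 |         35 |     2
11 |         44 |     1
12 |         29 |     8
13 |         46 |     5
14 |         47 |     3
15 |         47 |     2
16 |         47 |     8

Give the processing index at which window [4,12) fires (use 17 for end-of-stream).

3

i=0 t=8 v=7: → [8,16),[6,14),[4,12),[2,10); WM=−∞
i=1 t=17 v=6: → [16,24),[14,22),[12,20),[10,18); WM=−∞
i=2 t=19 v=5: → [18,26),[16,24),[14,22),[12,20); WM=−∞
i=3 t=19 v=7: → [18,26),[16,24),[14,22),[12,20); WM=17; [2,10) fires=7 [4,12) fires=7 [6,14) fires=7 [8,16) fires=7
i=4 t=25 v=3: → [24,32),[22,30),[20,28),[18,26); WM=17
i=5 t=27 v=9: → [26,34),[24,32),[22,30),[20,28); WM=17
i=6 t=13 v=3: DROP (t<17-2); WM=17
i=7 t=32 v=7: → [32,40),[30,38),[28,36),[26,34); WM=30; [10,18) fires=6 [12,20) fires=18 [14,22) fires=18 [16,24) fires=18 [18,26) fires=15 [20,28) fires=12 [22,30) fires=12
i=8 t=44 v=5: → [44,52),[42,50),[40,48),[38,46); WM=30
i=9 t=46 v=3: → [46,54),[44,52),[42,50),[40,48); WM=30
i=10 t=35 v=2: → [34,42),[32,40),[30,38),[28,36); WM=30
i=11 t=44 v=1: → [44,52),[42,50),[40,48),[38,46); WM=44; [24,32) fires=12 [26,34) fires=16 [28,36) fires=9 [30,38) fires=9 [32,40) fires=9 [34,42) fires=2
i=12 t=29 v=8: DROP (t<44-2); WM=44
i=13 t=46 v=5: → [46,54),[44,52),[42,50),[40,48); WM=44
i=14 t=47 v=3: → [46,54),[44,52),[42,50),[40,48); WM=44
i=15 t=47 v=2: → [46,54),[44,52),[42,50),[40,48); WM=45
i=16 t=47 v=8: → [46,54),[44,52),[42,50),[40,48); WM=45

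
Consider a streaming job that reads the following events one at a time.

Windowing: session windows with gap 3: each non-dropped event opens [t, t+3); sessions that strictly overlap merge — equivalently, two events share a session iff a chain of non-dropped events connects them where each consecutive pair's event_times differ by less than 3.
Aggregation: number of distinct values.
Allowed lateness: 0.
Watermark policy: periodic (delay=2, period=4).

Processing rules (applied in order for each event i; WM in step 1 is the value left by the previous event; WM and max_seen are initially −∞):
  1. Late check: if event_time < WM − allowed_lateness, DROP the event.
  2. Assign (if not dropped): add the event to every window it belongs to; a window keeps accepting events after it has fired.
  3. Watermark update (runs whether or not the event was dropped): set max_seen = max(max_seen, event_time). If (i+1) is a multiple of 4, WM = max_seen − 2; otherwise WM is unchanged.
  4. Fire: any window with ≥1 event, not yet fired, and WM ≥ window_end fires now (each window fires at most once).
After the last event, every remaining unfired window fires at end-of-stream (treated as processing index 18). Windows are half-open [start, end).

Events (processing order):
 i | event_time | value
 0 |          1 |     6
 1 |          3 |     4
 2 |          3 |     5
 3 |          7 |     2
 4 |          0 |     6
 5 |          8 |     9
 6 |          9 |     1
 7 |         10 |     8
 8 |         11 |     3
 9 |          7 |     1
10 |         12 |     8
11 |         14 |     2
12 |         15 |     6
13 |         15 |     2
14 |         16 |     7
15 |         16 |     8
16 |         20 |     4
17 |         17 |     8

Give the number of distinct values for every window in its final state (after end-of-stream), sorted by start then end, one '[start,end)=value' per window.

i=0 t=1 v=6: → [1,4); WM=−∞
i=1 t=3 v=4: → [1,6); WM=−∞
i=2 t=3 v=5: → [1,6); WM=−∞
i=3 t=7 v=2: → [7,10); WM=5
i=4 t=0 v=6: DROP (t<5-0); WM=5
i=5 t=8 v=9: → [7,11); WM=5
i=6 t=9 v=1: → [7,12); WM=5
i=7 t=10 v=8: → [7,13); WM=8
i=8 t=11 v=3: → [7,14); WM=8
i=9 t=7 v=1: DROP (t<8-0); WM=8
i=10 t=12 v=8: → [7,15); WM=8
i=11 t=14 v=2: → [7,17); WM=12
i=12 t=15 v=6: → [7,18); WM=12
i=13 t=15 v=2: → [7,18); WM=12
i=14 t=16 v=7: → [7,19); WM=12
i=15 t=16 v=8: → [7,19); WM=14
i=16 t=20 v=4: → [20,23); WM=14
i=17 t=17 v=8: → [7,20); WM=14

[1,6)=3 [7,20)=7 [20,23)=1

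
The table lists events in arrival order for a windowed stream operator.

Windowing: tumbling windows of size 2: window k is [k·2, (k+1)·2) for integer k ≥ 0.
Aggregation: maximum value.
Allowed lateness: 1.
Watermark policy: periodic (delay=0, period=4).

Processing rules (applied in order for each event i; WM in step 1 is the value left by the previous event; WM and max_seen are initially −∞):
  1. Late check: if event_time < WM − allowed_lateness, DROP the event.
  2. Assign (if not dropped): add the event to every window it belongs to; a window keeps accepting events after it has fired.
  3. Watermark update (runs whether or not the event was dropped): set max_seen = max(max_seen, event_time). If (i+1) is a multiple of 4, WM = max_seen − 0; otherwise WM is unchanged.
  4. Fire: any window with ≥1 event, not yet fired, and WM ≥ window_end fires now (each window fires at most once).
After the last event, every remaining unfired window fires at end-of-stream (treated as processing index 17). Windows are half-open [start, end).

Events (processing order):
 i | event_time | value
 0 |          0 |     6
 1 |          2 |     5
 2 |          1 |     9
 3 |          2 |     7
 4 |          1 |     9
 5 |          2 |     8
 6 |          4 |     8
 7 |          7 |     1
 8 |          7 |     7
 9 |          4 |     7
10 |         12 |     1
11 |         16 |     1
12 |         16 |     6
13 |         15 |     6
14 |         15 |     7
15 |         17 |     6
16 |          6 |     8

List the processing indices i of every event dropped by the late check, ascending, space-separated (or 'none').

i=0 t=0 v=6: → [0,2); WM=−∞
i=1 t=2 v=5: → [2,4); WM=−∞
i=2 t=1 v=9: → [0,2); WM=−∞
i=3 t=2 v=7: → [2,4); WM=2; [0,2) fires=9
i=4 t=1 v=9: → [0,2); WM=2
i=5 t=2 v=8: → [2,4); WM=2
i=6 t=4 v=8: → [4,6); WM=2
i=7 t=7 v=1: → [6,8); WM=7; [2,4) fires=8 [4,6) fires=8
i=8 t=7 v=7: → [6,8); WM=7
i=9 t=4 v=7: DROP (t<7-1); WM=7
i=10 t=12 v=1: → [12,14); WM=7
i=11 t=16 v=1: → [16,18); WM=16; [6,8) fires=7 [12,14) fires=1
i=12 t=16 v=6: → [16,18); WM=16
i=13 t=15 v=6: → [14,16); WM=16; [14,16) fires=6
i=14 t=15 v=7: → [14,16); WM=16
i=15 t=17 v=6: → [16,18); WM=17
i=16 t=6 v=8: DROP (t<17-1); WM=17

9 16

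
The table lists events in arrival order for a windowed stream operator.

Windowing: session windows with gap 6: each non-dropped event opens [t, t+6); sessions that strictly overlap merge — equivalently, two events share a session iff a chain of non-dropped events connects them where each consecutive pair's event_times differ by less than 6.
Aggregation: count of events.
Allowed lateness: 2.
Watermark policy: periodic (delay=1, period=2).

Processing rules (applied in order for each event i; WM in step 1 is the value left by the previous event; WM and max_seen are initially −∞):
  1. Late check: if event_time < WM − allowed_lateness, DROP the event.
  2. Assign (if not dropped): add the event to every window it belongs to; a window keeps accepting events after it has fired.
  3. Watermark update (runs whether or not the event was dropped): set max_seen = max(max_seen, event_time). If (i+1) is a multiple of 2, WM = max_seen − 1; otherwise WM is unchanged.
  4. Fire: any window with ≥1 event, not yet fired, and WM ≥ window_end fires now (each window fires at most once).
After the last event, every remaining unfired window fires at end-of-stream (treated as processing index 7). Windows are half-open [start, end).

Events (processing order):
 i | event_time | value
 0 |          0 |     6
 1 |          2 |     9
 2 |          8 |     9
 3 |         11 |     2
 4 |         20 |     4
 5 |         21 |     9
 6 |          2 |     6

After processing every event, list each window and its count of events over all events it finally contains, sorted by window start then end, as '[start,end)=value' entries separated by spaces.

i=0 t=0 v=6: → [0,6); WM=−∞
i=1 t=2 v=9: → [0,8); WM=1
i=2 t=8 v=9: → [8,14); WM=1
i=3 t=11 v=2: → [8,17); WM=10
i=4 t=20 v=4: → [20,26); WM=10
i=5 t=21 v=9: → [20,27); WM=20
i=6 t=2 v=6: DROP (t<20-2); WM=20

[0,8)=2 [8,17)=2 [20,27)=2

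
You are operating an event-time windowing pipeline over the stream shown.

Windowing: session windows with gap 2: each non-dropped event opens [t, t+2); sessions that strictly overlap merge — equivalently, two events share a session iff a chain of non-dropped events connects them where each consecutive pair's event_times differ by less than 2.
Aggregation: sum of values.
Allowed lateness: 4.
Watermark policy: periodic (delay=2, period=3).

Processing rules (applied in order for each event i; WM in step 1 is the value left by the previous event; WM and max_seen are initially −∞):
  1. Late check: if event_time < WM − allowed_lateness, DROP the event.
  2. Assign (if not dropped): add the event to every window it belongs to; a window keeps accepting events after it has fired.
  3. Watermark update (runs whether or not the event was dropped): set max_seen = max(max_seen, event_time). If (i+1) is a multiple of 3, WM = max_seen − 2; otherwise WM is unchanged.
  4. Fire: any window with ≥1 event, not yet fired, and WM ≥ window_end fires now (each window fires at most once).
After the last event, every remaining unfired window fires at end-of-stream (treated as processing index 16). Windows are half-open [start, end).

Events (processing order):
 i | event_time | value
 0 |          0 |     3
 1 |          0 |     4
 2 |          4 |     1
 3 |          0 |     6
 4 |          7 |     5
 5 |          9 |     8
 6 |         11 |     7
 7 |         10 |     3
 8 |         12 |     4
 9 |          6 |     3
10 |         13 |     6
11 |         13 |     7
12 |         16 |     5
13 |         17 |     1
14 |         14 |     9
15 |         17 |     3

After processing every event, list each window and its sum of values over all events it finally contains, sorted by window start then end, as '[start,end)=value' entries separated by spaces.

[0,2)=13 [4,6)=1 [6,9)=8 [9,16)=44 [16,19)=9

i=0 t=0 v=3: → [0,2); WM=−∞
i=1 t=0 v=4: → [0,2); WM=−∞
i=2 t=4 v=1: → [4,6); WM=2
i=3 t=0 v=6: → [0,2); WM=2
i=4 t=7 v=5: → [7,9); WM=2
i=5 t=9 v=8: → [9,11); WM=7
i=6 t=11 v=7: → [11,13); WM=7
i=7 t=10 v=3: → [9,13); WM=7
i=8 t=12 v=4: → [9,14); WM=10
i=9 t=6 v=3: → [6,9); WM=10
i=10 t=13 v=6: → [9,15); WM=10
i=11 t=13 v=7: → [9,15); WM=11
i=12 t=16 v=5: → [16,18); WM=11
i=13 t=17 v=1: → [16,19); WM=11
i=14 t=14 v=9: → [9,16); WM=15
i=15 t=17 v=3: → [16,19); WM=15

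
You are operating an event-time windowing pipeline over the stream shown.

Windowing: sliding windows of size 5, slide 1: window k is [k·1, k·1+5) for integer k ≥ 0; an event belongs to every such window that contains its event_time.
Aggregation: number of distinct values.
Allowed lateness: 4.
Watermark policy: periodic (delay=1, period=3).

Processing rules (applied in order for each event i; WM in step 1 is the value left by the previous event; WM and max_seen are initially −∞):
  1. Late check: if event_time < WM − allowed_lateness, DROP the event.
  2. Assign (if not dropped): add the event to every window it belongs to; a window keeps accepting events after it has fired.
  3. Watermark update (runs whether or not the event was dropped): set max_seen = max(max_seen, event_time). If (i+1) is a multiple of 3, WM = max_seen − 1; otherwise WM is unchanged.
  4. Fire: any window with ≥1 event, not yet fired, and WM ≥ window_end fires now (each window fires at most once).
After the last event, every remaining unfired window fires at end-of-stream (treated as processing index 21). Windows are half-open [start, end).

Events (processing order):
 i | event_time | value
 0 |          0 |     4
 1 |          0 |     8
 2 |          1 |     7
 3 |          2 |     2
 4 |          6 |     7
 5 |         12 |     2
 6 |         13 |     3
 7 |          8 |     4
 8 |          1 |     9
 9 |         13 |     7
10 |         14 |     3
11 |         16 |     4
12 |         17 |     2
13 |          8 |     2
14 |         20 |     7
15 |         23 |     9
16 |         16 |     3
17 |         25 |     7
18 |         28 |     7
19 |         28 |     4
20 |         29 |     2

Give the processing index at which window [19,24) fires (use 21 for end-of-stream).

17

i=0 t=0 v=4: → [0,5); WM=−∞
i=1 t=0 v=8: → [0,5); WM=−∞
i=2 t=1 v=7: → [1,6),[0,5); WM=0
i=3 t=2 v=2: → [2,7),[1,6),[0,5); WM=0
i=4 t=6 v=7: → [6,11),[5,10),[4,9),[3,8),[2,7); WM=0
i=5 t=12 v=2: → [12,17),[11,16),[10,15),[9,14),[8,13); WM=11; [0,5) fires=4 [1,6) fires=2 [2,7) fires=2 [3,8) fires=1 [4,9) fires=1 [5,10) fires=1 [6,11) fires=1
i=6 t=13 v=3: → [13,18),[12,17),[11,16),[10,15),[9,14); WM=11
i=7 t=8 v=4: → [8,13),[7,12),[6,11),[5,10),[4,9); WM=11
i=8 t=1 v=9: DROP (t<11-4); WM=12; [7,12) fires=1
i=9 t=13 v=7: → [13,18),[12,17),[11,16),[10,15),[9,14); WM=12
i=10 t=14 v=3: → [14,19),[13,18),[12,17),[11,16),[10,15); WM=12
i=11 t=16 v=4: → [16,21),[15,20),[14,19),[13,18),[12,17); WM=15; [8,13) fires=2 [9,14) fires=3 [10,15) fires=3
i=12 t=17 v=2: → [17,22),[16,21),[15,20),[14,19),[13,18); WM=15
i=13 t=8 v=2: DROP (t<15-4); WM=15
i=14 t=20 v=7: → [20,25),[19,24),[18,23),[17,22),[16,21); WM=19; [11,16) fires=3 [12,17) fires=4 [13,18) fires=4 [14,19) fires=3
i=15 t=23 v=9: → [23,28),[22,27),[21,26),[20,25),[19,24); WM=19
i=16 t=16 v=3: → [16,21),[15,20),[14,19),[13,18),[12,17); WM=19
i=17 t=25 v=7: → [25,30),[24,29),[23,28),[22,27),[21,26); WM=24; [15,20) fires=3 [16,21) fires=4 [17,22) fires=2 [18,23) fires=1 [19,24) fires=2
i=18 t=28 v=7: → [28,33),[27,32),[26,31),[25,30),[24,29); WM=24
i=19 t=28 v=4: → [28,33),[27,32),[26,31),[25,30),[24,29); WM=24
i=20 t=29 v=2: → [29,34),[28,33),[27,32),[26,31),[25,30); WM=28; [20,25) fires=2 [21,26) fires=2 [22,27) fires=2 [23,28) fires=2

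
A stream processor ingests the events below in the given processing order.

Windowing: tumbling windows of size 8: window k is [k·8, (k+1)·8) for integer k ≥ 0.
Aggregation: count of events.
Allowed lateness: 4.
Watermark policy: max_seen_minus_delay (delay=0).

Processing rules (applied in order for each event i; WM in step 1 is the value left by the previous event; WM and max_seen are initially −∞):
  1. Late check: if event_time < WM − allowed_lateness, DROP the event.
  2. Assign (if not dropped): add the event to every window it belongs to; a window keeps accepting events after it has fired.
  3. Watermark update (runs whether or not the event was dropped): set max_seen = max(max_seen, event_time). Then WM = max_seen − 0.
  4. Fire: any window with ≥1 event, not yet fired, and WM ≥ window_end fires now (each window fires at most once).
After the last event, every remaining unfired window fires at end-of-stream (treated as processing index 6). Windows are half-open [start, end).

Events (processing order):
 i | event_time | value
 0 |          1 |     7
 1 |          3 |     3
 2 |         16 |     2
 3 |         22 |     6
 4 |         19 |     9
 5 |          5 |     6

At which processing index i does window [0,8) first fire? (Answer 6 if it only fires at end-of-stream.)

2

i=0 t=1 v=7: → [0,8); WM=1
i=1 t=3 v=3: → [0,8); WM=3
i=2 t=16 v=2: → [16,24); WM=16; [0,8) fires=2
i=3 t=22 v=6: → [16,24); WM=22
i=4 t=19 v=9: → [16,24); WM=22
i=5 t=5 v=6: DROP (t<22-4); WM=22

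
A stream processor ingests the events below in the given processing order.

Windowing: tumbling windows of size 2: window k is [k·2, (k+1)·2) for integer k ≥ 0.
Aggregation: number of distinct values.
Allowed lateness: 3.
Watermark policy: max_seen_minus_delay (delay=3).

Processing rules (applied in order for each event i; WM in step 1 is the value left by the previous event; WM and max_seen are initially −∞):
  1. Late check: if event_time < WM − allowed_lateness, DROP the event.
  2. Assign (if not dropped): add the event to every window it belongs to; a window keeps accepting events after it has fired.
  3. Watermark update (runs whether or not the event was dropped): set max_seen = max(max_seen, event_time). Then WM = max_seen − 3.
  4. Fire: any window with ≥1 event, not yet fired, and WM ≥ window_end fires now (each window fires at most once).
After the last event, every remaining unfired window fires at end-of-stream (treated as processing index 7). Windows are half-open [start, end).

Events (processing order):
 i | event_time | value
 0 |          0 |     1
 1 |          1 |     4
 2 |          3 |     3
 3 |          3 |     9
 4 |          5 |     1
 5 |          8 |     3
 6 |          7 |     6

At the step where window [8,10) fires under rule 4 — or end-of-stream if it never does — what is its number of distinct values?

i=0 t=0 v=1: → [0,2); WM=-3
i=1 t=1 v=4: → [0,2); WM=-2
i=2 t=3 v=3: → [2,4); WM=0
i=3 t=3 v=9: → [2,4); WM=0
i=4 t=5 v=1: → [4,6); WM=2; [0,2) fires=2
i=5 t=8 v=3: → [8,10); WM=5; [2,4) fires=2
i=6 t=7 v=6: → [6,8); WM=5

1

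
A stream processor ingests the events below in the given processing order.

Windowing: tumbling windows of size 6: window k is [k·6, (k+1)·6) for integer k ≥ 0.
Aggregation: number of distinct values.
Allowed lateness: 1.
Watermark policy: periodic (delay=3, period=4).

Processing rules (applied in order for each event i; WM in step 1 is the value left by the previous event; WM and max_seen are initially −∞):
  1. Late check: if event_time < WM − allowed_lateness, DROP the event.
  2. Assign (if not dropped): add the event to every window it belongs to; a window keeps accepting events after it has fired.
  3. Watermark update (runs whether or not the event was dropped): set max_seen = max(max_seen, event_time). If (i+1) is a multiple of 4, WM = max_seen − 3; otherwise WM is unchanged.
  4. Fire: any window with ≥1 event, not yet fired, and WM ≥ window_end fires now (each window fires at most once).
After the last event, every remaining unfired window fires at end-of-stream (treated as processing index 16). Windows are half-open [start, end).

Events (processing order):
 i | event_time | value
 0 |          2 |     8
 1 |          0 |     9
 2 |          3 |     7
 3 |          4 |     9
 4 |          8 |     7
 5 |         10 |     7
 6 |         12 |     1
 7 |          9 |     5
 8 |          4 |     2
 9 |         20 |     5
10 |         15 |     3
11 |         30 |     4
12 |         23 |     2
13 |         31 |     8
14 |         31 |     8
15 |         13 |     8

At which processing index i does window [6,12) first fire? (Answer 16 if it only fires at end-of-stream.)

11

i=0 t=2 v=8: → [0,6); WM=−∞
i=1 t=0 v=9: → [0,6); WM=−∞
i=2 t=3 v=7: → [0,6); WM=−∞
i=3 t=4 v=9: → [0,6); WM=1
i=4 t=8 v=7: → [6,12); WM=1
i=5 t=10 v=7: → [6,12); WM=1
i=6 t=12 v=1: → [12,18); WM=1
i=7 t=9 v=5: → [6,12); WM=9; [0,6) fires=3
i=8 t=4 v=2: DROP (t<9-1); WM=9
i=9 t=20 v=5: → [18,24); WM=9
i=10 t=15 v=3: → [12,18); WM=9
i=11 t=30 v=4: → [30,36); WM=27; [6,12) fires=2 [12,18) fires=2 [18,24) fires=1
i=12 t=23 v=2: DROP (t<27-1); WM=27
i=13 t=31 v=8: → [30,36); WM=27
i=14 t=31 v=8: → [30,36); WM=27
i=15 t=13 v=8: DROP (t<27-1); WM=28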